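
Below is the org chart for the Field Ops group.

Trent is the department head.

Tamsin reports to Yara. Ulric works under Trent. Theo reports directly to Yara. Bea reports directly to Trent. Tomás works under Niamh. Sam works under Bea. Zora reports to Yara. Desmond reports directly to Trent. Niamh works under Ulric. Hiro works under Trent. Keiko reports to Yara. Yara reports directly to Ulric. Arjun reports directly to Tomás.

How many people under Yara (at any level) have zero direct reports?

The people in Yara's organization with no one reporting to them are Tamsin, Keiko, Zora, Theo. That is 4.

4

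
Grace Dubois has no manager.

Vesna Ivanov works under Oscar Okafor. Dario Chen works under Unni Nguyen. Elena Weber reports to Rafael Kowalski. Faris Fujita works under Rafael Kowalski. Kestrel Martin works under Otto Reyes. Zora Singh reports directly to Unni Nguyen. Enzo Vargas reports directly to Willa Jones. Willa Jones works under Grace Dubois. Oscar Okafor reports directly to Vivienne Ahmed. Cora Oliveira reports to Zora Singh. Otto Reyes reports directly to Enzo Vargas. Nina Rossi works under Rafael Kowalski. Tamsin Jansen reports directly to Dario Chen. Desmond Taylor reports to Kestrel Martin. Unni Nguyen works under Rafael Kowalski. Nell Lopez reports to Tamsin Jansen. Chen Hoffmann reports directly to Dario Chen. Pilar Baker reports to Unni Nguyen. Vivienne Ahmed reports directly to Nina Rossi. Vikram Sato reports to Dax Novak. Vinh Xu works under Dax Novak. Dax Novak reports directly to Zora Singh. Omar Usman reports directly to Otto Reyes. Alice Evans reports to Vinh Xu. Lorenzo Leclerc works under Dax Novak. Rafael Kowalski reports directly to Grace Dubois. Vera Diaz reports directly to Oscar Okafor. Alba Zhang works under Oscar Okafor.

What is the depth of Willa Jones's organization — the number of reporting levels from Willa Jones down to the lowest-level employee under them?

4

The longest chain under Willa Jones runs Willa Jones → Enzo Vargas → Otto Reyes → Kestrel Martin → Desmond Taylor, which is 4 levels below Willa Jones.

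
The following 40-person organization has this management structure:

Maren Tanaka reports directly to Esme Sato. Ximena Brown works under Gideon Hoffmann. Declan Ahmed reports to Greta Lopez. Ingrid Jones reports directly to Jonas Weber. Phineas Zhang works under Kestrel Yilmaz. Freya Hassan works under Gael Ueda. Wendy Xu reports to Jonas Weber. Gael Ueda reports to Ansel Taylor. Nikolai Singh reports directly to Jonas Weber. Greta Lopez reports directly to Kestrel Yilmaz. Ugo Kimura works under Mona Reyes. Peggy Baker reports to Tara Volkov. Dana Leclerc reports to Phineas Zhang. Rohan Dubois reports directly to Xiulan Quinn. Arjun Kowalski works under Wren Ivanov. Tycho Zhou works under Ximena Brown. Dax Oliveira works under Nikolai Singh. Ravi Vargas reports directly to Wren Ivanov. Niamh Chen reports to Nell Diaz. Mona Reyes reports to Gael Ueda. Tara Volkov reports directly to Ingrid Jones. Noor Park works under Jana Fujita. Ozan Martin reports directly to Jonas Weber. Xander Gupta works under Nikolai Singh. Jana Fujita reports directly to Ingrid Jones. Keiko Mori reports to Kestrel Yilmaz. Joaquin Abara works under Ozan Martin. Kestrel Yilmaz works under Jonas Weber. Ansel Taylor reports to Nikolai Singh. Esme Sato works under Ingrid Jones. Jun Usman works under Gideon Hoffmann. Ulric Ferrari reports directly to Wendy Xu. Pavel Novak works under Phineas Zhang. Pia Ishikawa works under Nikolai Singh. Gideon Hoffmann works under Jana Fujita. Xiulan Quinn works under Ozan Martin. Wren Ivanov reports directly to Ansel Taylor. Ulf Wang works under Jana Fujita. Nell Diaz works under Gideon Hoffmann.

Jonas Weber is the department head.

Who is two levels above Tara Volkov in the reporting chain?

Tara Volkov reports to Ingrid Jones, and Ingrid Jones reports to Jonas Weber. So Tara Volkov's skip-level manager is Jonas Weber.

Jonas Weber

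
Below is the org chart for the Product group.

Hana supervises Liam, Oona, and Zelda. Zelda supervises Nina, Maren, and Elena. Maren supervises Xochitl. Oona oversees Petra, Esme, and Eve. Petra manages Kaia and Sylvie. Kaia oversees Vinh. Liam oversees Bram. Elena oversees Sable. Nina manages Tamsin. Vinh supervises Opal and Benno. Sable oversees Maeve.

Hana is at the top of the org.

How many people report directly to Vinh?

2

Vinh directly manages Opal, Benno. That is 2 direct reports.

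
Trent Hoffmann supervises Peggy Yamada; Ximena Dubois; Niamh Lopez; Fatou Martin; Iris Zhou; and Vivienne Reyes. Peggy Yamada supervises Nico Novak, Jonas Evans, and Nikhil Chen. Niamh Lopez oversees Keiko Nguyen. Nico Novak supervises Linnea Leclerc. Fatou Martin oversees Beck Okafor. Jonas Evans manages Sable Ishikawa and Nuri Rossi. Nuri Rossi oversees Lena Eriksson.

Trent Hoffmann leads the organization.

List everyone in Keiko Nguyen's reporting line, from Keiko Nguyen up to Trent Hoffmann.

Keiko Nguyen reports to Niamh Lopez. Niamh Lopez reports to Trent Hoffmann. Trent Hoffmann is at the top.

Keiko Nguyen -> Niamh Lopez -> Trent Hoffmann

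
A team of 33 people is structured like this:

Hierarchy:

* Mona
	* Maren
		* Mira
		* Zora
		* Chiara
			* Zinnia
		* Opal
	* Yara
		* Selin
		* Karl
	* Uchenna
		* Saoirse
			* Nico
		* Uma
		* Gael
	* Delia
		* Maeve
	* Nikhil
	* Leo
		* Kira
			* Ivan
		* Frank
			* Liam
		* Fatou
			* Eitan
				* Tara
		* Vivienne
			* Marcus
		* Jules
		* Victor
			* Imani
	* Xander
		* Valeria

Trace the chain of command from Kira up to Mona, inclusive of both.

Kira -> Leo -> Mona

Kira reports to Leo. Leo reports to Mona. Mona is at the top.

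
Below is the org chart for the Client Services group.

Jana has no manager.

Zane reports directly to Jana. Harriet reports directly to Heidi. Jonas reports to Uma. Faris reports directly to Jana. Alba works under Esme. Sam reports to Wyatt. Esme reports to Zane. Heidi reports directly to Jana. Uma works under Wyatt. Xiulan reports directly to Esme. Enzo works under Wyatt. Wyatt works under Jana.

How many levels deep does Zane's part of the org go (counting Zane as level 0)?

2

The longest chain under Zane runs Zane → Esme → Alba, which is 2 levels below Zane.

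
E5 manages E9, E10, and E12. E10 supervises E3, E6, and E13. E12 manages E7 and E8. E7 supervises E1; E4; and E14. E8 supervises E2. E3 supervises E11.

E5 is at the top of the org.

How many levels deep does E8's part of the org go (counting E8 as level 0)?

1

The longest chain under E8 runs E8 → E2, which is 1 level below E8.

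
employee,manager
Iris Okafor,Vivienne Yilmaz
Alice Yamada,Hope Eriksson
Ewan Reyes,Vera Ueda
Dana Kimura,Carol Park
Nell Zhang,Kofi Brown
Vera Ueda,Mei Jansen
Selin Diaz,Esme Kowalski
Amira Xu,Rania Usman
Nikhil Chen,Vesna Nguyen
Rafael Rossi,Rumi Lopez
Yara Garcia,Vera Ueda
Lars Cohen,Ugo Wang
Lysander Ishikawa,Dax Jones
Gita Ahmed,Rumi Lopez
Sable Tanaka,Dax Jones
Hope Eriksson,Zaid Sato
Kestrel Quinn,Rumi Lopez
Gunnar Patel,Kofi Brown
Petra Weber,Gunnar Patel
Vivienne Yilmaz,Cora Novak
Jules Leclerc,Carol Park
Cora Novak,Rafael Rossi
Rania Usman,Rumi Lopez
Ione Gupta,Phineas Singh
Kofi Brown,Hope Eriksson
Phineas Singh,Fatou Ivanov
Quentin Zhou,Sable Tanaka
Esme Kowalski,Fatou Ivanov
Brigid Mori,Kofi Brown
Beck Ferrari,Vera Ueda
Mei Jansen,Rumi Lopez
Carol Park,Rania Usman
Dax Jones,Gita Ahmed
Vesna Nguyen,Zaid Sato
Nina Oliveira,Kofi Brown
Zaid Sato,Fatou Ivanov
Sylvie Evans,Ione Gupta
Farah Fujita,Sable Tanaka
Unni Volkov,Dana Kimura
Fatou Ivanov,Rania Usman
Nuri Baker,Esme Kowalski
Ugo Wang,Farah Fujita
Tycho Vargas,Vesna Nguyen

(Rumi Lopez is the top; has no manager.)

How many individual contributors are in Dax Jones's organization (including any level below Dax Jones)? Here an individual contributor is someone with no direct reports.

The people in Dax Jones's organization with no one reporting to them are Lysander Ishikawa, Quentin Zhou, Lars Cohen. That is 3.

3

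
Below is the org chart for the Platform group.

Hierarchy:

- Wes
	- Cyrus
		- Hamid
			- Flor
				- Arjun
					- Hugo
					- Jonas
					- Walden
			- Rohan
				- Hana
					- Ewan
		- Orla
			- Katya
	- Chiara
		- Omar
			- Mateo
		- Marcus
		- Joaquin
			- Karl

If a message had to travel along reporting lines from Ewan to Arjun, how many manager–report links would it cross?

5

Ewan is 3 levels below Hamid, and Arjun is 2 levels below Hamid (their lowest common manager). The shortest path runs up from Ewan to Hamid and back down to Arjun: 3 + 2 = 5 links.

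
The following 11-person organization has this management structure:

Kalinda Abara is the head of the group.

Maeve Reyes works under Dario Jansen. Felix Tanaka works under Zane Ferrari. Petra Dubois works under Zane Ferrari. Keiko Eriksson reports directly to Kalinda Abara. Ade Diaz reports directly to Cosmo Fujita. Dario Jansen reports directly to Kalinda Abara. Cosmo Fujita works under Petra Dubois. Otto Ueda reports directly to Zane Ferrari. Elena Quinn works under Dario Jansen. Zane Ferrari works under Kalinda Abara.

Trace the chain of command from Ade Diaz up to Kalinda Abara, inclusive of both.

Ade Diaz -> Cosmo Fujita -> Petra Dubois -> Zane Ferrari -> Kalinda Abara

Ade Diaz reports to Cosmo Fujita. Cosmo Fujita reports to Petra Dubois. Petra Dubois reports to Zane Ferrari. Zane Ferrari reports to Kalinda Abara. Kalinda Abara is at the top.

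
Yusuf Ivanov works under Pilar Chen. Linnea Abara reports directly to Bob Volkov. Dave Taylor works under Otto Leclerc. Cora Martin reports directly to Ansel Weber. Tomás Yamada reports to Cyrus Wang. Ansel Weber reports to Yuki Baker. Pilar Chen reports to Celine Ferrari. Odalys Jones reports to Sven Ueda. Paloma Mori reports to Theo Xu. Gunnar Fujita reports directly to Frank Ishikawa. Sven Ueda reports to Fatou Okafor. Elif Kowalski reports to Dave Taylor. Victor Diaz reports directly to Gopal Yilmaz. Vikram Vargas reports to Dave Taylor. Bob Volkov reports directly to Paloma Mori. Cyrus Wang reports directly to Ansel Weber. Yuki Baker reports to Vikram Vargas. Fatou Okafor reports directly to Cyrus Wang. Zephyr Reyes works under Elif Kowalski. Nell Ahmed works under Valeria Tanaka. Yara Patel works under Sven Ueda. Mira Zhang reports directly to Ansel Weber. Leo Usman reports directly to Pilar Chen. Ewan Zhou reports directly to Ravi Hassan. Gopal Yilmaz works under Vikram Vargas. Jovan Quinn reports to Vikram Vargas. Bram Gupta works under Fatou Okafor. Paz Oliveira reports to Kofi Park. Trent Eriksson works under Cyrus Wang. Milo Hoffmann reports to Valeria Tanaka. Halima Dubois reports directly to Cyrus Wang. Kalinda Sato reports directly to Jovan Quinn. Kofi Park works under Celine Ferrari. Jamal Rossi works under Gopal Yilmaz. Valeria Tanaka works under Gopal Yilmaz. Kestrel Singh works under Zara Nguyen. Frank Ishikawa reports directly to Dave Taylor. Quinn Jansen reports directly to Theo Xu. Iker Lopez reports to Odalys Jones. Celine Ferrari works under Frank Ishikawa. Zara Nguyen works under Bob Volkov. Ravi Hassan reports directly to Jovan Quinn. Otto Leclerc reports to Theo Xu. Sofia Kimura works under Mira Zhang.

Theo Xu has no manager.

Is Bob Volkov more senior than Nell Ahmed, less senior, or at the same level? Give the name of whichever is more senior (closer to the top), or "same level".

Bob Volkov

Bob Volkov is 2 levels below Theo Xu; Nell Ahmed is 6. Bob Volkov is higher.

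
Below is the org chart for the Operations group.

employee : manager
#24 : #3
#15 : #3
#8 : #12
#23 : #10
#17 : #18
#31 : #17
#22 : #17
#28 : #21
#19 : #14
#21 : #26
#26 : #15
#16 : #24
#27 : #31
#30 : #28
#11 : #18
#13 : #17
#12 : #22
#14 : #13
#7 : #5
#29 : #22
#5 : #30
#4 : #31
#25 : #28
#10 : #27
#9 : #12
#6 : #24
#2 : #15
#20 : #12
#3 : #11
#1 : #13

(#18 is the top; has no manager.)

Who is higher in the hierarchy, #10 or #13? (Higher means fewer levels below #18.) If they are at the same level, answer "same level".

#13

#10 is 4 levels below #18; #13 is 2. #13 is higher.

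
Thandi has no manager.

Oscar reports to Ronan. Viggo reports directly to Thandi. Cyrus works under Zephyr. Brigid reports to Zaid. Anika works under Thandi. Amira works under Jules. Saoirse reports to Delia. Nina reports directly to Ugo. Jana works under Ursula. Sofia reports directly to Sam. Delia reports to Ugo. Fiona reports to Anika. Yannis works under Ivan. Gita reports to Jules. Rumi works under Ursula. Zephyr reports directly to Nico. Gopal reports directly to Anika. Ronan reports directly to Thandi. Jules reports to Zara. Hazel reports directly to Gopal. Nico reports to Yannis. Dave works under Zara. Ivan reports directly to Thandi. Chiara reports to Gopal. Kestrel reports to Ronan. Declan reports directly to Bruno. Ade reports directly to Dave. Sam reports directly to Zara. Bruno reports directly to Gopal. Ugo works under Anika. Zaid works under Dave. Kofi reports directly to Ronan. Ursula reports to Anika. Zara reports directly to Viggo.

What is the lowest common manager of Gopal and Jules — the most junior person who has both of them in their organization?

Thandi

Gopal's chain of managers is Anika, Thandi. Jules's chain of managers is Zara, Viggo, Thandi. The first manager that appears in both chains is Thandi.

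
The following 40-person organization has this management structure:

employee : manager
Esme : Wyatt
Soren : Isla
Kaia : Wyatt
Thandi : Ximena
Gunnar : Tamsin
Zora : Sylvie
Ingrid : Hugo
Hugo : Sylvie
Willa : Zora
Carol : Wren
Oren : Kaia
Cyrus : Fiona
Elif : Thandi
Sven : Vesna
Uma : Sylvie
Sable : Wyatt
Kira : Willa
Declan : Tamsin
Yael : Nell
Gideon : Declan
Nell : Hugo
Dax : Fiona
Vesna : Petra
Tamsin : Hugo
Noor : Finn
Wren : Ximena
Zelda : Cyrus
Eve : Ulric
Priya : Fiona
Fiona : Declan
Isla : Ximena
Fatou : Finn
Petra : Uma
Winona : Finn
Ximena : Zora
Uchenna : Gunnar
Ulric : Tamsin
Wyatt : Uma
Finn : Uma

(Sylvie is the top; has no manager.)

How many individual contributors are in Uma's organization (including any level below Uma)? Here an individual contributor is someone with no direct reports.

7

The people in Uma's organization with no one reporting to them are Sven, Winona, Fatou, Noor, Esme, Sable, Oren. That is 7.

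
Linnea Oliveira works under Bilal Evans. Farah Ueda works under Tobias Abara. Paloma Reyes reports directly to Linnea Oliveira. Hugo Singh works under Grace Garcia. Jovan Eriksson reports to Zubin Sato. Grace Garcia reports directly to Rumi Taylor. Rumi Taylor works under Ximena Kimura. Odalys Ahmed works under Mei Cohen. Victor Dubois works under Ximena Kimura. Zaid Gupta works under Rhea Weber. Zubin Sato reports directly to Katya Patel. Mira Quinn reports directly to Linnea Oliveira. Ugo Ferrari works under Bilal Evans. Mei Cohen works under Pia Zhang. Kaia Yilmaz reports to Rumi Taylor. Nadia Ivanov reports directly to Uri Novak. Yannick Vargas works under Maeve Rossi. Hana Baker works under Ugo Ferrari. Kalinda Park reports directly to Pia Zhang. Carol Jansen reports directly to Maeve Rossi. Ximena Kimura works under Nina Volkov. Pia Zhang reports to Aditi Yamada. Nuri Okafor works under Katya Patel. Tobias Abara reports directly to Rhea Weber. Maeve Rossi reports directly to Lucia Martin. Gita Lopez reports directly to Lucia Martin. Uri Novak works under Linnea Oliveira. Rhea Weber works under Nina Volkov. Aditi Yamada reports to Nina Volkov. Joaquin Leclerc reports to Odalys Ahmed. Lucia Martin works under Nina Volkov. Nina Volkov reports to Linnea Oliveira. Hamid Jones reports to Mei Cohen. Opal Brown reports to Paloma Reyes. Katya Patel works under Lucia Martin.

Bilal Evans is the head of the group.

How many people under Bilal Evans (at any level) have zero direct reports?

The people in Bilal Evans's organization with no one reporting to them are Hana Baker, Nadia Ivanov, Farah Ueda, Zaid Gupta, Victor Dubois, Hugo Singh, Kaia Yilmaz, Kalinda Park, Hamid Jones, Joaquin Leclerc, Nuri Okafor, Jovan Eriksson, Gita Lopez, Carol Jansen, Yannick Vargas, Mira Quinn, Opal Brown. That is 17.

17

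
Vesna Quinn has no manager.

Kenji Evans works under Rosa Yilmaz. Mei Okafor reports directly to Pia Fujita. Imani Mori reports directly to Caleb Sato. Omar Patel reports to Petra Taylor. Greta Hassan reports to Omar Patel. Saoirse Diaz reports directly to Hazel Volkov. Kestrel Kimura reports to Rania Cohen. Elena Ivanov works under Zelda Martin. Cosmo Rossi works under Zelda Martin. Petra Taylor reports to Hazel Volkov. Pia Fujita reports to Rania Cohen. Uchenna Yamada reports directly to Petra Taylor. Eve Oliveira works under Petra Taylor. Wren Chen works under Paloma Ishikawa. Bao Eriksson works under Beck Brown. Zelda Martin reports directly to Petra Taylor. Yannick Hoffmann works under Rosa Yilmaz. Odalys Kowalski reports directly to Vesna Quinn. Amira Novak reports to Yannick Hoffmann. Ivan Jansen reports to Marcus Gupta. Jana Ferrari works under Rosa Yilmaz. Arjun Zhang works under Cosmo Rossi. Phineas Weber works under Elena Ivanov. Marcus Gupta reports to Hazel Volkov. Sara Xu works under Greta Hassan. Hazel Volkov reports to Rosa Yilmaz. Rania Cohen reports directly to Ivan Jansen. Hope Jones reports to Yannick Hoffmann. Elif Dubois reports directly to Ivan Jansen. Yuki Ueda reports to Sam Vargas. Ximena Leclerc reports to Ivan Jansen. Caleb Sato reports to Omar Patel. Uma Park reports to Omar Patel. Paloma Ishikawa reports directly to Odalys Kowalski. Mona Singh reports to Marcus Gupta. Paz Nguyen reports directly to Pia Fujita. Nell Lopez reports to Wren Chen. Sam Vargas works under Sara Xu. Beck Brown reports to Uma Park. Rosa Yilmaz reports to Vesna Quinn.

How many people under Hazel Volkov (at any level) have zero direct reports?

The people in Hazel Volkov's organization with no one reporting to them are Saoirse Diaz, Mona Singh, Elif Dubois, Ximena Leclerc, Kestrel Kimura, Mei Okafor, Paz Nguyen, Eve Oliveira, Uchenna Yamada, Arjun Zhang, Phineas Weber, Bao Eriksson, Yuki Ueda, Imani Mori. That is 14.

14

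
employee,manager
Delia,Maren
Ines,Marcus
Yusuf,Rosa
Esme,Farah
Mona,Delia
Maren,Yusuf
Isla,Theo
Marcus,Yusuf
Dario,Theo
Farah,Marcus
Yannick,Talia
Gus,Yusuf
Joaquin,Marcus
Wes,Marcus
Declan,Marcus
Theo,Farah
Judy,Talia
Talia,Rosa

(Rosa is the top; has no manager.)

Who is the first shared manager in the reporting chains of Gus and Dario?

Gus's chain of managers is Yusuf, Rosa. Dario's chain of managers is Theo, Farah, Marcus, Yusuf, Rosa. The first manager that appears in both chains is Yusuf.

Yusuf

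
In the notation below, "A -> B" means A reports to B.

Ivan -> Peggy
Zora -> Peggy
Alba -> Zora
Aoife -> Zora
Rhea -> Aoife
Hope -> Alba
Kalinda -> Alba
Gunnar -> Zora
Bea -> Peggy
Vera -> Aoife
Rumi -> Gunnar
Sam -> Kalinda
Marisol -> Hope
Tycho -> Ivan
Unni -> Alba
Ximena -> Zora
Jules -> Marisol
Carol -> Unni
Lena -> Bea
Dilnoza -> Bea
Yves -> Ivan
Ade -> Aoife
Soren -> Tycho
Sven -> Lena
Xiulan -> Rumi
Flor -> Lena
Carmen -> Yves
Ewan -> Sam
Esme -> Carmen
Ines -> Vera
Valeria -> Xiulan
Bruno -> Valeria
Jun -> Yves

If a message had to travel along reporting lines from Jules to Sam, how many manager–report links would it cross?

5

Jules is 3 levels below Alba, and Sam is 2 levels below Alba (their lowest common manager). The shortest path runs up from Jules to Alba and back down to Sam: 3 + 2 = 5 links.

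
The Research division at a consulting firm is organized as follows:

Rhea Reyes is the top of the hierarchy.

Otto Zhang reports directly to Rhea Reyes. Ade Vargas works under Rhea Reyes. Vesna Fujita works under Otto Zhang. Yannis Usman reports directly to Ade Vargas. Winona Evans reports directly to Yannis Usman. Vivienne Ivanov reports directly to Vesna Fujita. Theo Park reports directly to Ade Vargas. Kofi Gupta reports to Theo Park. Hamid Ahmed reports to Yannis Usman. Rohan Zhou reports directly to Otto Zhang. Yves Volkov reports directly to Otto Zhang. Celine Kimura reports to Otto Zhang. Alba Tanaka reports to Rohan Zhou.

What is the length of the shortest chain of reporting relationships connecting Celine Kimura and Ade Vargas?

Celine Kimura is 2 levels below Rhea Reyes, and Ade Vargas is 1 level below Rhea Reyes (their lowest common manager). The shortest path runs up from Celine Kimura to Rhea Reyes and back down to Ade Vargas: 2 + 1 = 3 links.

3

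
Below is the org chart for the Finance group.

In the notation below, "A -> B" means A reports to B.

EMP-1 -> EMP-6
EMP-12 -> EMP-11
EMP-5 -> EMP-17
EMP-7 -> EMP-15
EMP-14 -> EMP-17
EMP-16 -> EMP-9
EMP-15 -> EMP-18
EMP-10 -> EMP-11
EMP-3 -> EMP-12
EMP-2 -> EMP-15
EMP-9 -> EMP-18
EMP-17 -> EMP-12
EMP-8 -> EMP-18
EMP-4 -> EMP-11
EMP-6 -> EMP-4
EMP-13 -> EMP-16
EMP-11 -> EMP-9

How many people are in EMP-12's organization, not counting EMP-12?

EMP-12 directly manages EMP-17, EMP-3. Under EMP-17: EMP-5, EMP-14 (2). EMP-3 has no reports. So EMP-12's organization is 2 direct reports plus everyone under them: 3 + 1 = 4.

4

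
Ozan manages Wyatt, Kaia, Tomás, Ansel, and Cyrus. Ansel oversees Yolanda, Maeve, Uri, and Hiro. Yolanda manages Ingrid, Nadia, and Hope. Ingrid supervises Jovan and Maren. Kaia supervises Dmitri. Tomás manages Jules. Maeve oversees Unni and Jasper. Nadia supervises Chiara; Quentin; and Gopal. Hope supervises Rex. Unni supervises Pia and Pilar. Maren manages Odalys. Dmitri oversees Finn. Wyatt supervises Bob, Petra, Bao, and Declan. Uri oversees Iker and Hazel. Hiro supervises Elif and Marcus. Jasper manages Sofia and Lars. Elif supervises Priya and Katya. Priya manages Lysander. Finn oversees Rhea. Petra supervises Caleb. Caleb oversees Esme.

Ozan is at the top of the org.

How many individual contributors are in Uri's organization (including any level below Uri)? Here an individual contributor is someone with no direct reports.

2

The people in Uri's organization with no one reporting to them are Hazel, Iker. That is 2.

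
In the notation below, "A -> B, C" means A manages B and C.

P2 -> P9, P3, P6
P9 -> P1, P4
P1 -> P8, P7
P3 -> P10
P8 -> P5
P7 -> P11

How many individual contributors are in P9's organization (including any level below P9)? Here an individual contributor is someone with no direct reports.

The people in P9's organization with no one reporting to them are P4, P11, P5. That is 3.

3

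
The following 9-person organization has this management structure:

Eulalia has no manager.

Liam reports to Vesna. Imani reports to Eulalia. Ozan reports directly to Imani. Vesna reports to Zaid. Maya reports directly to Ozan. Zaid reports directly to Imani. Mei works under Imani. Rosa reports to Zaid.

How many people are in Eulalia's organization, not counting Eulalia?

8

Eulalia directly manages Imani. Under Imani: Mei, Ozan, Maya, Zaid, Vesna, Liam, Rosa (7). That's 8 in total.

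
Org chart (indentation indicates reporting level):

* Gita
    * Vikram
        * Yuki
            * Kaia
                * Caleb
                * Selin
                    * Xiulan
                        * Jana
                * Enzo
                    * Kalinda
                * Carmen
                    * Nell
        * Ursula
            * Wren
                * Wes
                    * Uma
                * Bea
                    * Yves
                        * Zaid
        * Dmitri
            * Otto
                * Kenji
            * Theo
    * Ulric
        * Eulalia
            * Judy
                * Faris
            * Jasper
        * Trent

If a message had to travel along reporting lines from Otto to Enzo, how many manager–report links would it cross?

Otto is 2 levels below Vikram, and Enzo is 3 levels below Vikram (their lowest common manager). The shortest path runs up from Otto to Vikram and back down to Enzo: 2 + 3 = 5 links.

5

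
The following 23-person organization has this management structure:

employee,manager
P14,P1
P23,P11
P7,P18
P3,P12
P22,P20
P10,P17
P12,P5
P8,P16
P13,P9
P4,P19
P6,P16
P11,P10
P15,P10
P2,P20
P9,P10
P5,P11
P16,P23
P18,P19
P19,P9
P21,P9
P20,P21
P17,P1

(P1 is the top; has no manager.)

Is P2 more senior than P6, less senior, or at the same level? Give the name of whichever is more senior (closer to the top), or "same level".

same level

Both P2 and P6 are 6 levels below P1.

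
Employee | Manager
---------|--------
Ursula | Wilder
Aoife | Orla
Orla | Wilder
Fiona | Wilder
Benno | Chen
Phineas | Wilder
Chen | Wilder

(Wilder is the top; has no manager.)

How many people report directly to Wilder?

Wilder directly manages Fiona, Ursula, Orla, Chen, Phineas. That is 5 direct reports.

5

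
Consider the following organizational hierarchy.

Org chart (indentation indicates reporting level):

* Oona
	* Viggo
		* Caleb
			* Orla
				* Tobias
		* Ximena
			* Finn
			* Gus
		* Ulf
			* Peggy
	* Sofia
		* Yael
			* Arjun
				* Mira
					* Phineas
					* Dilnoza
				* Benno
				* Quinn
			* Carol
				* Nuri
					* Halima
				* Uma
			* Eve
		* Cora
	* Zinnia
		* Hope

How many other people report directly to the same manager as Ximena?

Ximena reports to Viggo. Viggo's other direct reports are Caleb, Ulf — 2 peers.

2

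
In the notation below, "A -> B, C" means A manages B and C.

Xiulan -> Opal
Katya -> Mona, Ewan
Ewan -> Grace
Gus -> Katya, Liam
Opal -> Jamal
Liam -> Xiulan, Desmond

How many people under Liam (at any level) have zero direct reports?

2

The people in Liam's organization with no one reporting to them are Desmond, Jamal. That is 2.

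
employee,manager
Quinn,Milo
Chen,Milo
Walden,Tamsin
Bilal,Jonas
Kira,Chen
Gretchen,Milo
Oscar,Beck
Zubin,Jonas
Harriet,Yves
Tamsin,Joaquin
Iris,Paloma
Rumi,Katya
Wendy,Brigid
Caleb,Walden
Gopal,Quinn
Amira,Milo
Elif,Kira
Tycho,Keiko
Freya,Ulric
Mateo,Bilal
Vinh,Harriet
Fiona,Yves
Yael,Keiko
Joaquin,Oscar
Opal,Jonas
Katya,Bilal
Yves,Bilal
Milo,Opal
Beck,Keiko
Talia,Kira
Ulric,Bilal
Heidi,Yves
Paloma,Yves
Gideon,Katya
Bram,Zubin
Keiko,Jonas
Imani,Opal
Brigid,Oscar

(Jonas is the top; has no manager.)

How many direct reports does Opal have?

2

Opal directly manages Milo, Imani. That is 2 direct reports.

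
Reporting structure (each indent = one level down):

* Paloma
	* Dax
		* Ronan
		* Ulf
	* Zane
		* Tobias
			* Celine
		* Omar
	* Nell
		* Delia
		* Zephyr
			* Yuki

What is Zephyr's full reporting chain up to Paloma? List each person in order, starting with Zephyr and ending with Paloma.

Zephyr reports to Nell. Nell reports to Paloma. Paloma is at the top.

Zephyr -> Nell -> Paloma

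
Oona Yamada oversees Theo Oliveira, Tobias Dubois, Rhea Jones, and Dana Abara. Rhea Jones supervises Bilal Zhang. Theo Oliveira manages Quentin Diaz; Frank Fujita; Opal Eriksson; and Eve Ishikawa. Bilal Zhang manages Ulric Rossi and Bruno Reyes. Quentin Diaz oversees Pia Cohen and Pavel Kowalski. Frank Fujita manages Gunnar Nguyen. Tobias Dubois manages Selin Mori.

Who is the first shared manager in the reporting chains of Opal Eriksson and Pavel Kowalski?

Theo Oliveira

Opal Eriksson's chain of managers is Theo Oliveira, Oona Yamada. Pavel Kowalski's chain of managers is Quentin Diaz, Theo Oliveira, Oona Yamada. The first manager that appears in both chains is Theo Oliveira.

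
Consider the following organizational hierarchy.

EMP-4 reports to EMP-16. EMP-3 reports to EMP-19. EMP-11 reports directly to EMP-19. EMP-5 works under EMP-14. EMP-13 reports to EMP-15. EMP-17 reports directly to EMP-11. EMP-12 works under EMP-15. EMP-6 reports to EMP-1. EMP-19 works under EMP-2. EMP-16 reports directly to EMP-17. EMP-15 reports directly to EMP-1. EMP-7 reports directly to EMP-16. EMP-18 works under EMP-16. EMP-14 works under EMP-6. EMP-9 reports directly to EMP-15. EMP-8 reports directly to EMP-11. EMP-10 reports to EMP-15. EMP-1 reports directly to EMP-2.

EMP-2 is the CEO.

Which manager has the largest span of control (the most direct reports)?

EMP-15

Direct-report counts: EMP-2 has 2; EMP-1 has 2; EMP-15 has 4; EMP-6 has 1; EMP-14 has 1; EMP-19 has 2; EMP-11 has 2; EMP-17 has 1; EMP-16 has 3. The largest is 4, held by EMP-15.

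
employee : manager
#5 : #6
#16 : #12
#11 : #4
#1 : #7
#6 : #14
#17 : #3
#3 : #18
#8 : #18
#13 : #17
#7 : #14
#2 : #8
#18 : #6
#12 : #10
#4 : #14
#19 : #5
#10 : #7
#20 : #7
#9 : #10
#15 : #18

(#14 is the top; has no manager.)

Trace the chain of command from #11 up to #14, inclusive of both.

#11 -> #4 -> #14

#11 reports to #4. #4 reports to #14. #14 is at the top.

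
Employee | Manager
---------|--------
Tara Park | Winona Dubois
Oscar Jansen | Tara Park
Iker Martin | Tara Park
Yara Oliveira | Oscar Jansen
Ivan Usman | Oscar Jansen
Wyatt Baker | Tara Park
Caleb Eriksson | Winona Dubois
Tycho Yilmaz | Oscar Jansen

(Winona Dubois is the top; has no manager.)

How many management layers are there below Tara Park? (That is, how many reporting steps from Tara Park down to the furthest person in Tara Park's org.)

The longest chain under Tara Park runs Tara Park → Oscar Jansen → Tycho Yilmaz, which is 2 levels below Tara Park.

2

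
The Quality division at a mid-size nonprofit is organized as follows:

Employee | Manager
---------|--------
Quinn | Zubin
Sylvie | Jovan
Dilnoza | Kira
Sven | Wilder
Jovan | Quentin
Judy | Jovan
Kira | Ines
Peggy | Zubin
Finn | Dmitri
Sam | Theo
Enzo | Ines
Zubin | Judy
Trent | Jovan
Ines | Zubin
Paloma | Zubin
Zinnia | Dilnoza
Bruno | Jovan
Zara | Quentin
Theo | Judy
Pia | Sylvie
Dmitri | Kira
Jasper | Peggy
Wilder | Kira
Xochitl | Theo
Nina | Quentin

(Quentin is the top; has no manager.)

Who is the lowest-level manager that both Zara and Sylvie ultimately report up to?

Zara's chain of managers is Quentin. Sylvie's chain of managers is Jovan, Quentin. The first manager that appears in both chains is Quentin.

Quentin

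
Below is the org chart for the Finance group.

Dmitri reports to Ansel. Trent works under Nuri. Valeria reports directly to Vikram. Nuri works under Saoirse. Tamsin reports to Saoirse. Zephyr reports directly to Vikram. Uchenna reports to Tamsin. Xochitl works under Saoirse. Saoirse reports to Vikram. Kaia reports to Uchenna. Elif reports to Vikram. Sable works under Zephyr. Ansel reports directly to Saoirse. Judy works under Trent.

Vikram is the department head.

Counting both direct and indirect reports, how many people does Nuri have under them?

2

Nuri directly manages Trent. Under Trent: Judy (1). That's 2 in total.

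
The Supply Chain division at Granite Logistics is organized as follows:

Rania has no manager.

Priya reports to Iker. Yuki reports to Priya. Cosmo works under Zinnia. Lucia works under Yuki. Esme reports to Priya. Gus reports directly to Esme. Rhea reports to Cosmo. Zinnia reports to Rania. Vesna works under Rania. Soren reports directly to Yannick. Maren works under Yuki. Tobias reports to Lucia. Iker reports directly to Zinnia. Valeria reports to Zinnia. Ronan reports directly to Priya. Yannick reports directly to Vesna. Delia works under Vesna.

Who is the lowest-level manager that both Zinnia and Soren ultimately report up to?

Rania

Zinnia's chain of managers is Rania. Soren's chain of managers is Yannick, Vesna, Rania. The first manager that appears in both chains is Rania.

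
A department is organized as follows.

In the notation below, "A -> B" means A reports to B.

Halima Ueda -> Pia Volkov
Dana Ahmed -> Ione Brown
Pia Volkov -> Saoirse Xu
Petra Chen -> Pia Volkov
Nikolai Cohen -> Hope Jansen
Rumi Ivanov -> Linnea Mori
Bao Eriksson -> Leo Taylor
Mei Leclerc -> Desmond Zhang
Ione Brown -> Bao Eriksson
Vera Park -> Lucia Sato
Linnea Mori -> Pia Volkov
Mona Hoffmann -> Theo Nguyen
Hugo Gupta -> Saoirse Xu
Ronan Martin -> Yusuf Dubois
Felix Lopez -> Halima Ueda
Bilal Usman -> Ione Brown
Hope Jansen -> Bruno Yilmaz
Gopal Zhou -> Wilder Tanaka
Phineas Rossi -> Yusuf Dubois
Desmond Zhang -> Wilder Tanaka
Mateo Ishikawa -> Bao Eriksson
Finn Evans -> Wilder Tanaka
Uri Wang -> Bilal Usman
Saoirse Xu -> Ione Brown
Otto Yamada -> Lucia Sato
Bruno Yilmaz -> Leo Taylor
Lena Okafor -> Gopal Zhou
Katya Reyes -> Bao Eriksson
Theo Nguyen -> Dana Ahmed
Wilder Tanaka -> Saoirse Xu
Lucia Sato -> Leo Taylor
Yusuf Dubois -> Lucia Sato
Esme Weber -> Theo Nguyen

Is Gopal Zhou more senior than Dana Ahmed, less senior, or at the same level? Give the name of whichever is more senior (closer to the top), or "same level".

Gopal Zhou is 5 levels below Leo Taylor; Dana Ahmed is 3. Dana Ahmed is higher.

Dana Ahmed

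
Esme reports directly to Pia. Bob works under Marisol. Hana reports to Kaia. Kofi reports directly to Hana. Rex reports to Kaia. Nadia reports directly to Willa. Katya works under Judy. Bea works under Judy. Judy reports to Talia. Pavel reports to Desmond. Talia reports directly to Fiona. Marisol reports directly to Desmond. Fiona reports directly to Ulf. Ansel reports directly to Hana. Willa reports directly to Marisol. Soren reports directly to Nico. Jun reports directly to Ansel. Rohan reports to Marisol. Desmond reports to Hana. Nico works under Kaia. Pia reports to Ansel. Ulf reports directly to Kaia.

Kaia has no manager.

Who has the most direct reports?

Kaia

Direct-report counts: Kaia has 4; Nico has 1; Ulf has 1; Fiona has 1; Talia has 1; Judy has 2; Hana has 3; Desmond has 2; Marisol has 3; Willa has 1; Ansel has 2; Pia has 1. The largest is 4, held by Kaia.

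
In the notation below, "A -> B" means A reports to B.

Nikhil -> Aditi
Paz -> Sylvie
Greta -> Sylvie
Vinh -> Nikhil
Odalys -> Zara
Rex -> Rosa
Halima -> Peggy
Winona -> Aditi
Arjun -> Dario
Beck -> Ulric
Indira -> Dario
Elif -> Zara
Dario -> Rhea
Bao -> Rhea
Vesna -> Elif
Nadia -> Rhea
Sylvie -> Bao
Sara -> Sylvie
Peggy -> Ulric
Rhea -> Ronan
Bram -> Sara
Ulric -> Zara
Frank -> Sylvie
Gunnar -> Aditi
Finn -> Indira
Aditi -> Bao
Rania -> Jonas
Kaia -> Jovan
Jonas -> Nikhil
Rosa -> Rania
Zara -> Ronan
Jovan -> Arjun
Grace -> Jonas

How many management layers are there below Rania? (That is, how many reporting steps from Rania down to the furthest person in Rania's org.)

The longest chain under Rania runs Rania → Rosa → Rex, which is 2 levels below Rania.

2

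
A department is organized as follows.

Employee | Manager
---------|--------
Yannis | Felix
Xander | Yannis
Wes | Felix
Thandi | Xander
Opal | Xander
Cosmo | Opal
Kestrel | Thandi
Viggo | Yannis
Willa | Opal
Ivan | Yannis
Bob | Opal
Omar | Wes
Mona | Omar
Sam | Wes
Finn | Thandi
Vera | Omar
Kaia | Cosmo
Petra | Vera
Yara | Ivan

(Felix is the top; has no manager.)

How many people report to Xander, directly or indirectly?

Xander directly manages Thandi, Opal. Under Thandi: Finn, Kestrel (2). Under Opal: Bob, Willa, Cosmo, Kaia (4). So Xander's organization is 2 direct reports plus everyone under them: 3 + 5 = 8.

8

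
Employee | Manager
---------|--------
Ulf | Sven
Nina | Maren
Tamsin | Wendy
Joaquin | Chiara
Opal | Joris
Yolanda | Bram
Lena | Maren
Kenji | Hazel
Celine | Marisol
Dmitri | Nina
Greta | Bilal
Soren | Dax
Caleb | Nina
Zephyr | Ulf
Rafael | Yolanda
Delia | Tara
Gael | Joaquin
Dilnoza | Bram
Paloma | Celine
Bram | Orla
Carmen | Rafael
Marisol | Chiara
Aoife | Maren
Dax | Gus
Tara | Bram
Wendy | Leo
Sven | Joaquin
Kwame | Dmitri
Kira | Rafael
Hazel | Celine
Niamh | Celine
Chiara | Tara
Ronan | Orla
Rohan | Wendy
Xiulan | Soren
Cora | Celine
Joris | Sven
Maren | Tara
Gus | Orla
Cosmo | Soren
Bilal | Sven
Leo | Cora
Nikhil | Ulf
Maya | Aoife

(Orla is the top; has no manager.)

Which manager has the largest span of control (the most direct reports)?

Celine

Direct-report counts: Orla has 3; Gus has 1; Dax has 1; Soren has 2; Bram has 3; Yolanda has 1; Rafael has 2; Tara has 3; Maren has 3; Aoife has 1; Nina has 2; Dmitri has 1; Chiara has 2; Joaquin has 2; Sven has 3; Bilal has 1; Ulf has 2; Joris has 1; Marisol has 1; Celine has 4; Cora has 1; Leo has 1; Wendy has 2; Hazel has 1. The largest is 4, held by Celine.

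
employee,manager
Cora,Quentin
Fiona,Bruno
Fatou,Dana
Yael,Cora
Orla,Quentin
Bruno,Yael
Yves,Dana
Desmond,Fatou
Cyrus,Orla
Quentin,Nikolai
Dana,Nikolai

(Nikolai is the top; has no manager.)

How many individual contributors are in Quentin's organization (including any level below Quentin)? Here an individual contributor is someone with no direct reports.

The people in Quentin's organization with no one reporting to them are Fiona, Cyrus. That is 2.

2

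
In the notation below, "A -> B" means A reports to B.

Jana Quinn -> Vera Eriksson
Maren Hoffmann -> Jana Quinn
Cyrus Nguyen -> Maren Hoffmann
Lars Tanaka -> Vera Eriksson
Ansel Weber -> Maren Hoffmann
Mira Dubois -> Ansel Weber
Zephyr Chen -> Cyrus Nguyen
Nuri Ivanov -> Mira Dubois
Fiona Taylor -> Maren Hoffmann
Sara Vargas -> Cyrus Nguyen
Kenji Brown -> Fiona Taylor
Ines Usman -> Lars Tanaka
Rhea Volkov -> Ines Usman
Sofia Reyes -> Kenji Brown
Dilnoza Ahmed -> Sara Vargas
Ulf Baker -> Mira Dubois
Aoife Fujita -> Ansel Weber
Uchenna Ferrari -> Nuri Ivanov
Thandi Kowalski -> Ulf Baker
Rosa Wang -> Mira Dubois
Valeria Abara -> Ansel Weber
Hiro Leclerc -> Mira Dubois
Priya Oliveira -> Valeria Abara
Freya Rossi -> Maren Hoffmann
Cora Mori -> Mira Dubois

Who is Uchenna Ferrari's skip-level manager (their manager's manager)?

Mira Dubois

Uchenna Ferrari reports to Nuri Ivanov, and Nuri Ivanov reports to Mira Dubois. So Uchenna Ferrari's skip-level manager is Mira Dubois.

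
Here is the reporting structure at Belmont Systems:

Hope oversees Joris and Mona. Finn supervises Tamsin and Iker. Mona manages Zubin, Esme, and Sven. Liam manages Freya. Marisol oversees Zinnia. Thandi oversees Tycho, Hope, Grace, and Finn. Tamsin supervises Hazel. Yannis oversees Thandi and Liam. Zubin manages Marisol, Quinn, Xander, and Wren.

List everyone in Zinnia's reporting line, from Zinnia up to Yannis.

Zinnia reports to Marisol. Marisol reports to Zubin. Zubin reports to Mona. Mona reports to Hope. Hope reports to Thandi. Thandi reports to Yannis. Yannis is at the top.

Zinnia -> Marisol -> Zubin -> Mona -> Hope -> Thandi -> Yannis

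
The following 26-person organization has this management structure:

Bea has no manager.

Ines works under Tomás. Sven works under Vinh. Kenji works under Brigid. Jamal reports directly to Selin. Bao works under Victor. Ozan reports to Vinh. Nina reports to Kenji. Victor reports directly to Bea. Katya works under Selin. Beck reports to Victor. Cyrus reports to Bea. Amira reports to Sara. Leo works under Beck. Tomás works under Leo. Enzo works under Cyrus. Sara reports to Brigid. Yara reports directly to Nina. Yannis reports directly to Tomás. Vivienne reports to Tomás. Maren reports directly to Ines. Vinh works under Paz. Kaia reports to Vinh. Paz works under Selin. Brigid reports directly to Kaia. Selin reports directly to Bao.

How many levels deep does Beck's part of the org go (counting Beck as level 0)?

The longest chain under Beck runs Beck → Leo → Tomás → Ines → Maren, which is 4 levels below Beck.

4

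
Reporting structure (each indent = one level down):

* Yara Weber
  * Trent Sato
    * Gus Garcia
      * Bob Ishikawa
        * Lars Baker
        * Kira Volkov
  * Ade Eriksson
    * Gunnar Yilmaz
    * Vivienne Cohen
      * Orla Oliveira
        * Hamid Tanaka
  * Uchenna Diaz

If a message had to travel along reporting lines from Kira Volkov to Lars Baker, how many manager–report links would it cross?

2

Kira Volkov is 1 level below Bob Ishikawa, and Lars Baker is 1 level below Bob Ishikawa (their lowest common manager). The shortest path runs up from Kira Volkov to Bob Ishikawa and back down to Lars Baker: 1 + 1 = 2 links.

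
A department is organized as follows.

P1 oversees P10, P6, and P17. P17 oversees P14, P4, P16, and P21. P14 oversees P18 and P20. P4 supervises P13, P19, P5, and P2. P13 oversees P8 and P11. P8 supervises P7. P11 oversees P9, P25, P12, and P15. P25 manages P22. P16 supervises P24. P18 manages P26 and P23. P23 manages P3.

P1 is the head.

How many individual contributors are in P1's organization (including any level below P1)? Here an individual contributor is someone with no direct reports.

The people in P1's organization with no one reporting to them are P6, P10, P21, P24, P2, P5, P19, P15, P9, P12, P22, P7, P26, P3, P20. That is 15.

15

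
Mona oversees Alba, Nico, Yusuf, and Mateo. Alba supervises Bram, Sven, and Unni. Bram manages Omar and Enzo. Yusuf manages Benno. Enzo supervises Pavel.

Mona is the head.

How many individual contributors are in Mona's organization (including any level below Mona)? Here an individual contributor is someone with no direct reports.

The people in Mona's organization with no one reporting to them are Mateo, Benno, Nico, Unni, Sven, Pavel, Omar. That is 7.

7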